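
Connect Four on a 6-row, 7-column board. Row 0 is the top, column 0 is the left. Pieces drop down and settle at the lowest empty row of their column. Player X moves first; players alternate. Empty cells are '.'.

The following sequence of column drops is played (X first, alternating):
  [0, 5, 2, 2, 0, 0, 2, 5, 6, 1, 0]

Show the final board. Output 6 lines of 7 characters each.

Move 1: X drops in col 0, lands at row 5
Move 2: O drops in col 5, lands at row 5
Move 3: X drops in col 2, lands at row 5
Move 4: O drops in col 2, lands at row 4
Move 5: X drops in col 0, lands at row 4
Move 6: O drops in col 0, lands at row 3
Move 7: X drops in col 2, lands at row 3
Move 8: O drops in col 5, lands at row 4
Move 9: X drops in col 6, lands at row 5
Move 10: O drops in col 1, lands at row 5
Move 11: X drops in col 0, lands at row 2

Answer: .......
.......
X......
O.X....
X.O..O.
XOX..OX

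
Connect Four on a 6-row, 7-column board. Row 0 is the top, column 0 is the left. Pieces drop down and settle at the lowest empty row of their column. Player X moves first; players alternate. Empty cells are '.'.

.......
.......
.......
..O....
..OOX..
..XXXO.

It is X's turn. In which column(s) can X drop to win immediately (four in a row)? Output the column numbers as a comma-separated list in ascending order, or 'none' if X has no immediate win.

col 0: drop X → no win
col 1: drop X → WIN!
col 2: drop X → no win
col 3: drop X → no win
col 4: drop X → no win
col 5: drop X → no win
col 6: drop X → no win

Answer: 1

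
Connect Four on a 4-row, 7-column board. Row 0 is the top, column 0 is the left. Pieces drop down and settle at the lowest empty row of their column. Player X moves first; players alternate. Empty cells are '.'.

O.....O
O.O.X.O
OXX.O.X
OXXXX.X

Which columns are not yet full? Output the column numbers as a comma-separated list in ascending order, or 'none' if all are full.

Answer: 1,2,3,4,5

Derivation:
col 0: top cell = 'O' → FULL
col 1: top cell = '.' → open
col 2: top cell = '.' → open
col 3: top cell = '.' → open
col 4: top cell = '.' → open
col 5: top cell = '.' → open
col 6: top cell = 'O' → FULL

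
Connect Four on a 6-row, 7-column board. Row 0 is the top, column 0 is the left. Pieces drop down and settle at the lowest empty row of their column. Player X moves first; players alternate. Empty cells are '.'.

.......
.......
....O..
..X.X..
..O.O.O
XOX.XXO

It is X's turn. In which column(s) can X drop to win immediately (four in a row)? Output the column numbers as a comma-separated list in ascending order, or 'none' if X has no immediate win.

Answer: 3

Derivation:
col 0: drop X → no win
col 1: drop X → no win
col 2: drop X → no win
col 3: drop X → WIN!
col 4: drop X → no win
col 5: drop X → no win
col 6: drop X → no win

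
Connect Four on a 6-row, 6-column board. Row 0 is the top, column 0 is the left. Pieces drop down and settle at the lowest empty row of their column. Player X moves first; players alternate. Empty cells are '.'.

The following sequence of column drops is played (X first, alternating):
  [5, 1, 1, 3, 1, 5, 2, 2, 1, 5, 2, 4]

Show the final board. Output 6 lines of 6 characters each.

Answer: ......
......
.X....
.XX..O
.XO..O
.OXOOX

Derivation:
Move 1: X drops in col 5, lands at row 5
Move 2: O drops in col 1, lands at row 5
Move 3: X drops in col 1, lands at row 4
Move 4: O drops in col 3, lands at row 5
Move 5: X drops in col 1, lands at row 3
Move 6: O drops in col 5, lands at row 4
Move 7: X drops in col 2, lands at row 5
Move 8: O drops in col 2, lands at row 4
Move 9: X drops in col 1, lands at row 2
Move 10: O drops in col 5, lands at row 3
Move 11: X drops in col 2, lands at row 3
Move 12: O drops in col 4, lands at row 5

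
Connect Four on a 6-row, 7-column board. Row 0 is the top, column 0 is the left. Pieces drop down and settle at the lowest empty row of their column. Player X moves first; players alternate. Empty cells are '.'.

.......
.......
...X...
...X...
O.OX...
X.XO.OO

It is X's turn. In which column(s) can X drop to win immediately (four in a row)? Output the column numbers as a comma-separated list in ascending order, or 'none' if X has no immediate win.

Answer: 3

Derivation:
col 0: drop X → no win
col 1: drop X → no win
col 2: drop X → no win
col 3: drop X → WIN!
col 4: drop X → no win
col 5: drop X → no win
col 6: drop X → no win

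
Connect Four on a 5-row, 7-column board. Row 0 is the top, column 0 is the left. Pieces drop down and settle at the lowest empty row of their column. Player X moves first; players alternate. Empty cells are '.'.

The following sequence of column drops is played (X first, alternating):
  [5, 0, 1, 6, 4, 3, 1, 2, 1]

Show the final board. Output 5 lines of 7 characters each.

Answer: .......
.......
.X.....
.X.....
OXOOXXO

Derivation:
Move 1: X drops in col 5, lands at row 4
Move 2: O drops in col 0, lands at row 4
Move 3: X drops in col 1, lands at row 4
Move 4: O drops in col 6, lands at row 4
Move 5: X drops in col 4, lands at row 4
Move 6: O drops in col 3, lands at row 4
Move 7: X drops in col 1, lands at row 3
Move 8: O drops in col 2, lands at row 4
Move 9: X drops in col 1, lands at row 2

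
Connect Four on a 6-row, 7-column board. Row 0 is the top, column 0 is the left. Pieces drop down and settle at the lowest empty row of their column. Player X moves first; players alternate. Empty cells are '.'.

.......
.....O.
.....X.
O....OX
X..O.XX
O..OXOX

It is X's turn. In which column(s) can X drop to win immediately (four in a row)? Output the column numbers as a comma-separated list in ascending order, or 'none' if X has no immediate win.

col 0: drop X → no win
col 1: drop X → no win
col 2: drop X → no win
col 3: drop X → no win
col 4: drop X → no win
col 5: drop X → no win
col 6: drop X → WIN!

Answer: 6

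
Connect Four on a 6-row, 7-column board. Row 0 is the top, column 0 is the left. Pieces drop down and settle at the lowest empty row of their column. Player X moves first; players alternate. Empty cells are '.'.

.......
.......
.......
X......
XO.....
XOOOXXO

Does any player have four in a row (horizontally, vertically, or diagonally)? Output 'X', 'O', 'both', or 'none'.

none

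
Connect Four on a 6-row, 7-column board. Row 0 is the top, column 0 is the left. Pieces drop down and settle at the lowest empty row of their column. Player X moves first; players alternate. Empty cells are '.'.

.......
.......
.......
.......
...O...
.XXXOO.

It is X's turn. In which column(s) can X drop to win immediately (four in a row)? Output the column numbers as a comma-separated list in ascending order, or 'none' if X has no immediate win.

col 0: drop X → WIN!
col 1: drop X → no win
col 2: drop X → no win
col 3: drop X → no win
col 4: drop X → no win
col 5: drop X → no win
col 6: drop X → no win

Answer: 0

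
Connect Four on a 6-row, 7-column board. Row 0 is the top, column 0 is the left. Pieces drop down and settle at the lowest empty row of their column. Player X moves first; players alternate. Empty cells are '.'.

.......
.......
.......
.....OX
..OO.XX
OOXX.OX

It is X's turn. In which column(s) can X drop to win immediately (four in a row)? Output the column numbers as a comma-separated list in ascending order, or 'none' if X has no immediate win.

Answer: 6

Derivation:
col 0: drop X → no win
col 1: drop X → no win
col 2: drop X → no win
col 3: drop X → no win
col 4: drop X → no win
col 5: drop X → no win
col 6: drop X → WIN!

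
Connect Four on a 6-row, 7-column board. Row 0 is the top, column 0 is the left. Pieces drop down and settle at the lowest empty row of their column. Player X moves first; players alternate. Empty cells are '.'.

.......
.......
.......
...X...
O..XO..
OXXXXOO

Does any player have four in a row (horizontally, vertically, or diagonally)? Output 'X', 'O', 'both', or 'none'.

X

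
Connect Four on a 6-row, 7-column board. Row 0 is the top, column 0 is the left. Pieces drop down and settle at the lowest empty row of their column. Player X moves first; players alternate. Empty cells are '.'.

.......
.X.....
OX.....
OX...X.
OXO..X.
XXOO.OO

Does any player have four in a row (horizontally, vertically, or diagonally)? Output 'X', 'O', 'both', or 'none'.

X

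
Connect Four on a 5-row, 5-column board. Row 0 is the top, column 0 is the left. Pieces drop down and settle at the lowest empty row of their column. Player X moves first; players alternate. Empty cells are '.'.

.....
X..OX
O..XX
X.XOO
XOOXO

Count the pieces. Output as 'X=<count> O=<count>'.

X=8 O=7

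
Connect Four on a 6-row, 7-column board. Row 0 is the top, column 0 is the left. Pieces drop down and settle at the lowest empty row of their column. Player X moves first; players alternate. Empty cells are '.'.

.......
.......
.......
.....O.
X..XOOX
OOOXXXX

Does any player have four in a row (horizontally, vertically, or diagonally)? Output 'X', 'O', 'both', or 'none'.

X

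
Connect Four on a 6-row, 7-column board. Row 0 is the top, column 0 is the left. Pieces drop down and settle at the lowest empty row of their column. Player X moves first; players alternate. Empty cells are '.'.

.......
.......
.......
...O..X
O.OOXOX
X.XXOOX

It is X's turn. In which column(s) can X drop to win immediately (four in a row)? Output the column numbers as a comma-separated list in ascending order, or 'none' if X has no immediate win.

col 0: drop X → no win
col 1: drop X → WIN!
col 2: drop X → no win
col 3: drop X → no win
col 4: drop X → no win
col 5: drop X → no win
col 6: drop X → WIN!

Answer: 1,6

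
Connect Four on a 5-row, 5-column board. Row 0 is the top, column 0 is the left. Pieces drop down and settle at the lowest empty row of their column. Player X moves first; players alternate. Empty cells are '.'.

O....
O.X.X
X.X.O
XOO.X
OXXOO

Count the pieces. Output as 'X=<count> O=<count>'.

X=8 O=8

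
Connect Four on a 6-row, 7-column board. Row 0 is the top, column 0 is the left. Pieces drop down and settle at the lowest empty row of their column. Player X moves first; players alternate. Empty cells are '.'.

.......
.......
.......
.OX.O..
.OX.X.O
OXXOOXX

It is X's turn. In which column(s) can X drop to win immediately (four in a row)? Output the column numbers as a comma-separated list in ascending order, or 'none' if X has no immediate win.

Answer: 2

Derivation:
col 0: drop X → no win
col 1: drop X → no win
col 2: drop X → WIN!
col 3: drop X → no win
col 4: drop X → no win
col 5: drop X → no win
col 6: drop X → no win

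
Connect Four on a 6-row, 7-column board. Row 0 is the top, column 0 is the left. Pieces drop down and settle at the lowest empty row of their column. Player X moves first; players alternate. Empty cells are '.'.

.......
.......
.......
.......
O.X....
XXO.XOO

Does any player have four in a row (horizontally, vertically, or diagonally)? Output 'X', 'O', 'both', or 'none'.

none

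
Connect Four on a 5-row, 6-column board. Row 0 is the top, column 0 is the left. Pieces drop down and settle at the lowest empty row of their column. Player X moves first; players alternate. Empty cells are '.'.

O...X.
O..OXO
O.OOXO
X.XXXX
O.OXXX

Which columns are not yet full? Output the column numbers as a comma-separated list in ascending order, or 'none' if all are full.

Answer: 1,2,3,5

Derivation:
col 0: top cell = 'O' → FULL
col 1: top cell = '.' → open
col 2: top cell = '.' → open
col 3: top cell = '.' → open
col 4: top cell = 'X' → FULL
col 5: top cell = '.' → open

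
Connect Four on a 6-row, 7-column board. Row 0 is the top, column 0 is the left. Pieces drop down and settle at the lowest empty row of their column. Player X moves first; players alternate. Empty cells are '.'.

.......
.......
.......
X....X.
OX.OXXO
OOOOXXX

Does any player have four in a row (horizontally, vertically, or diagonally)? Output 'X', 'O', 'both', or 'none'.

O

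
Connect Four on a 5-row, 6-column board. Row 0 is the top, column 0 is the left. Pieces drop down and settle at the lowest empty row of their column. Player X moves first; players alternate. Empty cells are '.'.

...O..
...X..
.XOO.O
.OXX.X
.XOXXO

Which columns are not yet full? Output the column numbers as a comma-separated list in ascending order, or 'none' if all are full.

Answer: 0,1,2,4,5

Derivation:
col 0: top cell = '.' → open
col 1: top cell = '.' → open
col 2: top cell = '.' → open
col 3: top cell = 'O' → FULL
col 4: top cell = '.' → open
col 5: top cell = '.' → open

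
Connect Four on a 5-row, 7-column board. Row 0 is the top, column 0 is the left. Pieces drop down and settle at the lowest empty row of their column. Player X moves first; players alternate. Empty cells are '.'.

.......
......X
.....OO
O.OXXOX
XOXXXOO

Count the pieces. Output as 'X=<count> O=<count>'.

X=8 O=8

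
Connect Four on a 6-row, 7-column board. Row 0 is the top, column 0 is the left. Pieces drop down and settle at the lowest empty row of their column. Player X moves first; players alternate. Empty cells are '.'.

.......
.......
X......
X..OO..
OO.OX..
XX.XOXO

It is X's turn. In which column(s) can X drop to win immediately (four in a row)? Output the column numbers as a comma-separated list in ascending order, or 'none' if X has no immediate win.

Answer: 2

Derivation:
col 0: drop X → no win
col 1: drop X → no win
col 2: drop X → WIN!
col 3: drop X → no win
col 4: drop X → no win
col 5: drop X → no win
col 6: drop X → no win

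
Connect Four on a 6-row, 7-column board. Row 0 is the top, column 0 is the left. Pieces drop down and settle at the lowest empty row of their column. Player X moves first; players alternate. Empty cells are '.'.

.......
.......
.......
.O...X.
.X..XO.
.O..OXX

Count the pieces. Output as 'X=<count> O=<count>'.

X=5 O=4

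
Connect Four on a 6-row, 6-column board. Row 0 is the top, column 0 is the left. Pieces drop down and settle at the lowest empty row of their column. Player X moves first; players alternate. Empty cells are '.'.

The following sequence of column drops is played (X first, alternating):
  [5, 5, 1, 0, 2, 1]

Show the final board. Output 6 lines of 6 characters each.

Answer: ......
......
......
......
.O...O
OXX..X

Derivation:
Move 1: X drops in col 5, lands at row 5
Move 2: O drops in col 5, lands at row 4
Move 3: X drops in col 1, lands at row 5
Move 4: O drops in col 0, lands at row 5
Move 5: X drops in col 2, lands at row 5
Move 6: O drops in col 1, lands at row 4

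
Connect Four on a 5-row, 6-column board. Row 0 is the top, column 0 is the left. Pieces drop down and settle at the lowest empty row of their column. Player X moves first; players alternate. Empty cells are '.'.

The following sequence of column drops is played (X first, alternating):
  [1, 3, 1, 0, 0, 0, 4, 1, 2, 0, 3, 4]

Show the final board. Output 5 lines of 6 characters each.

Answer: ......
O.....
OO....
XX.XO.
OXXOX.

Derivation:
Move 1: X drops in col 1, lands at row 4
Move 2: O drops in col 3, lands at row 4
Move 3: X drops in col 1, lands at row 3
Move 4: O drops in col 0, lands at row 4
Move 5: X drops in col 0, lands at row 3
Move 6: O drops in col 0, lands at row 2
Move 7: X drops in col 4, lands at row 4
Move 8: O drops in col 1, lands at row 2
Move 9: X drops in col 2, lands at row 4
Move 10: O drops in col 0, lands at row 1
Move 11: X drops in col 3, lands at row 3
Move 12: O drops in col 4, lands at row 3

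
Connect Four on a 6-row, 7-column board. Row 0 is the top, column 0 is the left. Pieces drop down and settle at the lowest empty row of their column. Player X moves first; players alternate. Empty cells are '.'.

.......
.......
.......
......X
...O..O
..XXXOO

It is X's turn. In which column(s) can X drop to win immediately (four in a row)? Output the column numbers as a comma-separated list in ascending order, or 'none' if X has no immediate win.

Answer: 1

Derivation:
col 0: drop X → no win
col 1: drop X → WIN!
col 2: drop X → no win
col 3: drop X → no win
col 4: drop X → no win
col 5: drop X → no win
col 6: drop X → no win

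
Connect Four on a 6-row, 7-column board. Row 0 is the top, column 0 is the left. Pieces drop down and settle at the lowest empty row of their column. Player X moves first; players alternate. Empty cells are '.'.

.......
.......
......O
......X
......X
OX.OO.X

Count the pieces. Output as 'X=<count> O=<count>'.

X=4 O=4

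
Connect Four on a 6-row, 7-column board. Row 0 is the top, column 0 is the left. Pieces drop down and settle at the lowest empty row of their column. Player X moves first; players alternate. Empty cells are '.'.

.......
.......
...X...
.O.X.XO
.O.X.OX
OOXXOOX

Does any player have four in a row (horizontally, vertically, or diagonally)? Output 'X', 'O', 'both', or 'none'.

X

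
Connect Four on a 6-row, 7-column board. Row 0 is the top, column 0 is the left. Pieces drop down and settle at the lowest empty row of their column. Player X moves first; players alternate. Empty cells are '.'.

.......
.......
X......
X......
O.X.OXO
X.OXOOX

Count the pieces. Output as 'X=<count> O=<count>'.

X=7 O=6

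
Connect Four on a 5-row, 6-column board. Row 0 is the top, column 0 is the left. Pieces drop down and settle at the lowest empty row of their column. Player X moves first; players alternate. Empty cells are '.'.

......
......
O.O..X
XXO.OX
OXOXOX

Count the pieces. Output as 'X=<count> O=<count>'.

X=7 O=7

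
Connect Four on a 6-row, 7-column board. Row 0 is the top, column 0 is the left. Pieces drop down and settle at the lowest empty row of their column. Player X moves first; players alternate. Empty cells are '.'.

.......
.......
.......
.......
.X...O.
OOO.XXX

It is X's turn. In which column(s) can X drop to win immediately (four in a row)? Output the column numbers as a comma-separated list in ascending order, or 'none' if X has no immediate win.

col 0: drop X → no win
col 1: drop X → no win
col 2: drop X → no win
col 3: drop X → WIN!
col 4: drop X → no win
col 5: drop X → no win
col 6: drop X → no win

Answer: 3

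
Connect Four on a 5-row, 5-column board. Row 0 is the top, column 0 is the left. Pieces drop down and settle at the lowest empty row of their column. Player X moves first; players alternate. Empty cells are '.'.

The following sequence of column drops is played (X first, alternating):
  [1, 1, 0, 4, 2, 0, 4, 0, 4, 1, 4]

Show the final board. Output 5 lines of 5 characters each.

Move 1: X drops in col 1, lands at row 4
Move 2: O drops in col 1, lands at row 3
Move 3: X drops in col 0, lands at row 4
Move 4: O drops in col 4, lands at row 4
Move 5: X drops in col 2, lands at row 4
Move 6: O drops in col 0, lands at row 3
Move 7: X drops in col 4, lands at row 3
Move 8: O drops in col 0, lands at row 2
Move 9: X drops in col 4, lands at row 2
Move 10: O drops in col 1, lands at row 2
Move 11: X drops in col 4, lands at row 1

Answer: .....
....X
OO..X
OO..X
XXX.O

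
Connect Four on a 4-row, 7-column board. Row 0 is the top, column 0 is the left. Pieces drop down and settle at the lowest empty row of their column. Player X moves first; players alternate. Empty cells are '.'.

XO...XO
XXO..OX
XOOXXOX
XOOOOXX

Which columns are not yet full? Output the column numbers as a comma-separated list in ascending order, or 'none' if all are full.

Answer: 2,3,4

Derivation:
col 0: top cell = 'X' → FULL
col 1: top cell = 'O' → FULL
col 2: top cell = '.' → open
col 3: top cell = '.' → open
col 4: top cell = '.' → open
col 5: top cell = 'X' → FULL
col 6: top cell = 'O' → FULL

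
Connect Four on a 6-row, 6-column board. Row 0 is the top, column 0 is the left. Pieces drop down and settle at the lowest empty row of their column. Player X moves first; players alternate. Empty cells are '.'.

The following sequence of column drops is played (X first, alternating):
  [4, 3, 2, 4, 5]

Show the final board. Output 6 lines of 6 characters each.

Move 1: X drops in col 4, lands at row 5
Move 2: O drops in col 3, lands at row 5
Move 3: X drops in col 2, lands at row 5
Move 4: O drops in col 4, lands at row 4
Move 5: X drops in col 5, lands at row 5

Answer: ......
......
......
......
....O.
..XOXX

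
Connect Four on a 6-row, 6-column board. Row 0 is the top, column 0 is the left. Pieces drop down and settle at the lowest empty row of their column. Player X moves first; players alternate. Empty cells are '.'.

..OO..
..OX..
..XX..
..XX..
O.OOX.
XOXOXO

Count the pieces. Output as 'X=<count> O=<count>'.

X=9 O=9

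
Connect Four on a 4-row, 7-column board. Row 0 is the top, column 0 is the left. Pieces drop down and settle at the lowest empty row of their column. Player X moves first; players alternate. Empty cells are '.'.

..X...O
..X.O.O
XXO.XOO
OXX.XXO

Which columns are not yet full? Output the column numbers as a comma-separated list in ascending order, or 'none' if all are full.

Answer: 0,1,3,4,5

Derivation:
col 0: top cell = '.' → open
col 1: top cell = '.' → open
col 2: top cell = 'X' → FULL
col 3: top cell = '.' → open
col 4: top cell = '.' → open
col 5: top cell = '.' → open
col 6: top cell = 'O' → FULL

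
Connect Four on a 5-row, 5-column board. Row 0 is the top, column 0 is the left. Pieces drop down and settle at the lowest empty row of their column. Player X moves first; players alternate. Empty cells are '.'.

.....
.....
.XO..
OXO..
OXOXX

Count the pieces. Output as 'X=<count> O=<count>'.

X=5 O=5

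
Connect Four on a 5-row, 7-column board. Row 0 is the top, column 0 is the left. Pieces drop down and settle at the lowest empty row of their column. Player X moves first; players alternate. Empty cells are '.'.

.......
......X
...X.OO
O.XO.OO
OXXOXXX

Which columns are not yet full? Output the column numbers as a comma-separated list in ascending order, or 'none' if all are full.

col 0: top cell = '.' → open
col 1: top cell = '.' → open
col 2: top cell = '.' → open
col 3: top cell = '.' → open
col 4: top cell = '.' → open
col 5: top cell = '.' → open
col 6: top cell = '.' → open

Answer: 0,1,2,3,4,5,6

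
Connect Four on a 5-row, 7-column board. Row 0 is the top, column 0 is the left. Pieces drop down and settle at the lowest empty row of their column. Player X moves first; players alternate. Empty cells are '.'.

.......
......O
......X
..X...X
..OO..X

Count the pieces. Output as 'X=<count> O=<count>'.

X=4 O=3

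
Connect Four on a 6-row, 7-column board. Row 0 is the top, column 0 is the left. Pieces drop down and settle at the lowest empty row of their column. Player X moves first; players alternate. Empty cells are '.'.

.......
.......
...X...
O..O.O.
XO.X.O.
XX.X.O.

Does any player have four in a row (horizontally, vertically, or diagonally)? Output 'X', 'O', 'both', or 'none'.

none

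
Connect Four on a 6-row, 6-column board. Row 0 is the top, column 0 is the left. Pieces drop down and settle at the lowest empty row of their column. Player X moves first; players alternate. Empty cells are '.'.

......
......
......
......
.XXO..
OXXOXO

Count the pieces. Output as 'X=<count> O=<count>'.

X=5 O=4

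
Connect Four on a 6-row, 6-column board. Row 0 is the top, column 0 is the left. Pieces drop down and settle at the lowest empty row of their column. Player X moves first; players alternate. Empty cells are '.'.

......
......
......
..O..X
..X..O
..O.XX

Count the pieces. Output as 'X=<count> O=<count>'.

X=4 O=3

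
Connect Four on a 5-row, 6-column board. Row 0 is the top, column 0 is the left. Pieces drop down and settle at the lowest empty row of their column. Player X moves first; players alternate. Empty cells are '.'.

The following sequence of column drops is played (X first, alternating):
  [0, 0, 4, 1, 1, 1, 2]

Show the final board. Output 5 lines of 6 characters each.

Move 1: X drops in col 0, lands at row 4
Move 2: O drops in col 0, lands at row 3
Move 3: X drops in col 4, lands at row 4
Move 4: O drops in col 1, lands at row 4
Move 5: X drops in col 1, lands at row 3
Move 6: O drops in col 1, lands at row 2
Move 7: X drops in col 2, lands at row 4

Answer: ......
......
.O....
OX....
XOX.X.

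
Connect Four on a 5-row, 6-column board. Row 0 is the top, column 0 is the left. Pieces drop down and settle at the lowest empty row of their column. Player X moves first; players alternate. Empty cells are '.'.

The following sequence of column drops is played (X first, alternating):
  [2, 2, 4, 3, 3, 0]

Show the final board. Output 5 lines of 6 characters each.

Answer: ......
......
......
..OX..
O.XOX.

Derivation:
Move 1: X drops in col 2, lands at row 4
Move 2: O drops in col 2, lands at row 3
Move 3: X drops in col 4, lands at row 4
Move 4: O drops in col 3, lands at row 4
Move 5: X drops in col 3, lands at row 3
Move 6: O drops in col 0, lands at row 4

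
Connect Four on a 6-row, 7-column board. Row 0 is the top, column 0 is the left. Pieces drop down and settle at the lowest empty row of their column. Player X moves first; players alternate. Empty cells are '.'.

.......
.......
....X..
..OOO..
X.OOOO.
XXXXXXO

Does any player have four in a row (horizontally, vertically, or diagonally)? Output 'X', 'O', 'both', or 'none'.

both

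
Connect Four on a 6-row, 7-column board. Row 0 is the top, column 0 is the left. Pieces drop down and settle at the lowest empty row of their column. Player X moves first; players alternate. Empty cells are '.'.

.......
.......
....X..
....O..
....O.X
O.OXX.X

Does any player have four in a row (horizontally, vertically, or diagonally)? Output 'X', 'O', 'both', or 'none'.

none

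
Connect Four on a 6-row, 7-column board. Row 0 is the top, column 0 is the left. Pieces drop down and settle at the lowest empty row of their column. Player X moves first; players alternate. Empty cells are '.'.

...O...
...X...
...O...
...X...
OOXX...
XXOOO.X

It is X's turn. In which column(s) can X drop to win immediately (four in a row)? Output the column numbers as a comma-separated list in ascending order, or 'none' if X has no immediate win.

Answer: none

Derivation:
col 0: drop X → no win
col 1: drop X → no win
col 2: drop X → no win
col 4: drop X → no win
col 5: drop X → no win
col 6: drop X → no win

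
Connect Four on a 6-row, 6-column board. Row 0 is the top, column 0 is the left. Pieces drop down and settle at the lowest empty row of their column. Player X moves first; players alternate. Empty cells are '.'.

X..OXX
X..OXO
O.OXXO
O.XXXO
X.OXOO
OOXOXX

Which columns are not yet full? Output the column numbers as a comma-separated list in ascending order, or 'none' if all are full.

col 0: top cell = 'X' → FULL
col 1: top cell = '.' → open
col 2: top cell = '.' → open
col 3: top cell = 'O' → FULL
col 4: top cell = 'X' → FULL
col 5: top cell = 'X' → FULL

Answer: 1,2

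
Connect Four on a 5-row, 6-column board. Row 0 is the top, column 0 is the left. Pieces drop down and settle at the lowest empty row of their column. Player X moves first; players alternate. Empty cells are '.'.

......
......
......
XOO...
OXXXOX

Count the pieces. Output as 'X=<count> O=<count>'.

X=5 O=4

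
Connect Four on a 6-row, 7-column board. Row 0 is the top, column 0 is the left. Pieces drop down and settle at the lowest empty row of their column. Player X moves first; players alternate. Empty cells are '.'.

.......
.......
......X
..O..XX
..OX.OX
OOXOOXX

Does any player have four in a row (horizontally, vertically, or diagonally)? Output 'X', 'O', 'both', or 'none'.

X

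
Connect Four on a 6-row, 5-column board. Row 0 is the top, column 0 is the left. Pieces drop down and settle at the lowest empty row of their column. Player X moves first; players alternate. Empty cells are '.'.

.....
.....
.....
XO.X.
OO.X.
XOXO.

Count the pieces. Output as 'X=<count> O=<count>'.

X=5 O=5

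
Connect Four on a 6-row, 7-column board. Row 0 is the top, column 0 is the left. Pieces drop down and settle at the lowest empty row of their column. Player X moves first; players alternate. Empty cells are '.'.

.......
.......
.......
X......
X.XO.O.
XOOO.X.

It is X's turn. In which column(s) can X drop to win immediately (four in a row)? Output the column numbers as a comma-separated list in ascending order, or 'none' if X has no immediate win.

Answer: 0

Derivation:
col 0: drop X → WIN!
col 1: drop X → no win
col 2: drop X → no win
col 3: drop X → no win
col 4: drop X → no win
col 5: drop X → no win
col 6: drop X → no win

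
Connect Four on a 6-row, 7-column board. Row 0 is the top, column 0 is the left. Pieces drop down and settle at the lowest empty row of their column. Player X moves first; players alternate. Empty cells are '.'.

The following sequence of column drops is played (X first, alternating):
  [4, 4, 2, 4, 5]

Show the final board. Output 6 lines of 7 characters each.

Answer: .......
.......
.......
....O..
....O..
..X.XX.

Derivation:
Move 1: X drops in col 4, lands at row 5
Move 2: O drops in col 4, lands at row 4
Move 3: X drops in col 2, lands at row 5
Move 4: O drops in col 4, lands at row 3
Move 5: X drops in col 5, lands at row 5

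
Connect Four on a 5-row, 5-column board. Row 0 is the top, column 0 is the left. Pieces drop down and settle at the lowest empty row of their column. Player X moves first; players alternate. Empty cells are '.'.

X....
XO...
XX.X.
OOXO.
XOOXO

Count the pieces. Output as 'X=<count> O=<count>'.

X=8 O=7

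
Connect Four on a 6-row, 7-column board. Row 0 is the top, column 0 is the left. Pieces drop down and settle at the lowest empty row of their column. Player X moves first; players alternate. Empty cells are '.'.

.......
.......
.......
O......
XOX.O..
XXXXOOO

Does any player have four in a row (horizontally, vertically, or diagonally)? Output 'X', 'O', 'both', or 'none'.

X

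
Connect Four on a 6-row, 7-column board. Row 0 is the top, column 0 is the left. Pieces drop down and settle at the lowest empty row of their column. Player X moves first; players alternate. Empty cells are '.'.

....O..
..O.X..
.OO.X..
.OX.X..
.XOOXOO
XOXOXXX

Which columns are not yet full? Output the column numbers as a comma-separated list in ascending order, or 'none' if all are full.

Answer: 0,1,2,3,5,6

Derivation:
col 0: top cell = '.' → open
col 1: top cell = '.' → open
col 2: top cell = '.' → open
col 3: top cell = '.' → open
col 4: top cell = 'O' → FULL
col 5: top cell = '.' → open
col 6: top cell = '.' → open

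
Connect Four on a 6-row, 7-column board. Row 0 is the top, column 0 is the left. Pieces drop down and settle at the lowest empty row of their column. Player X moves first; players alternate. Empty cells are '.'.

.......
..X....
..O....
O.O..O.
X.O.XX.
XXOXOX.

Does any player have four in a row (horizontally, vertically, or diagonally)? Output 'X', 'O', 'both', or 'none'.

O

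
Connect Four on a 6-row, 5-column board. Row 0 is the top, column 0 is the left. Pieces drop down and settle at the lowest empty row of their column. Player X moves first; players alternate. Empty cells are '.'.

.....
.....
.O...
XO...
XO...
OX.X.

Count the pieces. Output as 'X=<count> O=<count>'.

X=4 O=4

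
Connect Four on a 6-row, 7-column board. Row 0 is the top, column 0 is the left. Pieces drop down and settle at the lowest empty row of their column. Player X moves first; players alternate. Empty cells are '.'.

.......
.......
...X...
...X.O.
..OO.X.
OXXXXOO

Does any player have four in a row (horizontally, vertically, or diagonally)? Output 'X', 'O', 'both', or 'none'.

X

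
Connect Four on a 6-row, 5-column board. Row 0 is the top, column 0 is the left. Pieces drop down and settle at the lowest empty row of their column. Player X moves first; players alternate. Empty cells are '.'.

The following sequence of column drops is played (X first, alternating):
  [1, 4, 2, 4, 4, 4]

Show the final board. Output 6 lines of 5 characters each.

Move 1: X drops in col 1, lands at row 5
Move 2: O drops in col 4, lands at row 5
Move 3: X drops in col 2, lands at row 5
Move 4: O drops in col 4, lands at row 4
Move 5: X drops in col 4, lands at row 3
Move 6: O drops in col 4, lands at row 2

Answer: .....
.....
....O
....X
....O
.XX.O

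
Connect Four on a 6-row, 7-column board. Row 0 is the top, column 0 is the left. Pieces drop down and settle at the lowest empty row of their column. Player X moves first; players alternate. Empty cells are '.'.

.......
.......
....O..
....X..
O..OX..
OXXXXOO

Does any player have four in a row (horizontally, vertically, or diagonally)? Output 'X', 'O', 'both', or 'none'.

X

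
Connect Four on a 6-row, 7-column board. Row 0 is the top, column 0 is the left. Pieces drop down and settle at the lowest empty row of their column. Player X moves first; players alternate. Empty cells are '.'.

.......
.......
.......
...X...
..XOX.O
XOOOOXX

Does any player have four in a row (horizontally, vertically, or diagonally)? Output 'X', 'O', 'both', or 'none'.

O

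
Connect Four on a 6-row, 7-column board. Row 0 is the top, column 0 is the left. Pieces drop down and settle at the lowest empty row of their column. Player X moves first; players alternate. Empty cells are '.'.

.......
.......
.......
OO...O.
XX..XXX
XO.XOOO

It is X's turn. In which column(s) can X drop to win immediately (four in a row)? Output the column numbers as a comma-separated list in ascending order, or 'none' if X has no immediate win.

Answer: 3

Derivation:
col 0: drop X → no win
col 1: drop X → no win
col 2: drop X → no win
col 3: drop X → WIN!
col 4: drop X → no win
col 5: drop X → no win
col 6: drop X → no win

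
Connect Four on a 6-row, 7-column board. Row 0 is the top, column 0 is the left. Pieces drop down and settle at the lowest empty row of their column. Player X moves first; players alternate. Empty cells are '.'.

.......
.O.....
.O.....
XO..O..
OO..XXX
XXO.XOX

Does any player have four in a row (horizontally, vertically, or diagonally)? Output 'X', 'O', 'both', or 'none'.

O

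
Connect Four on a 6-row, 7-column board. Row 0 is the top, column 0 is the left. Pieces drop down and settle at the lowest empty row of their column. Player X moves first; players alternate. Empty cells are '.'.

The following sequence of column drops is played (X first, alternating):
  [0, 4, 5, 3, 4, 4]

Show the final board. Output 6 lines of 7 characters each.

Answer: .......
.......
.......
....O..
....X..
X..OOX.

Derivation:
Move 1: X drops in col 0, lands at row 5
Move 2: O drops in col 4, lands at row 5
Move 3: X drops in col 5, lands at row 5
Move 4: O drops in col 3, lands at row 5
Move 5: X drops in col 4, lands at row 4
Move 6: O drops in col 4, lands at row 3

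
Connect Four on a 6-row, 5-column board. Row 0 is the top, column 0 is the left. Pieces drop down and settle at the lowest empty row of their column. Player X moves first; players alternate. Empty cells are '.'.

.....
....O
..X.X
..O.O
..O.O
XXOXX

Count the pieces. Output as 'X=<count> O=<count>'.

X=6 O=6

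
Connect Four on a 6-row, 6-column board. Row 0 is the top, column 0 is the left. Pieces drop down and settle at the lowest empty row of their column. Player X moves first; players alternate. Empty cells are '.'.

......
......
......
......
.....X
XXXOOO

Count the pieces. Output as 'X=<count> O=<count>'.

X=4 O=3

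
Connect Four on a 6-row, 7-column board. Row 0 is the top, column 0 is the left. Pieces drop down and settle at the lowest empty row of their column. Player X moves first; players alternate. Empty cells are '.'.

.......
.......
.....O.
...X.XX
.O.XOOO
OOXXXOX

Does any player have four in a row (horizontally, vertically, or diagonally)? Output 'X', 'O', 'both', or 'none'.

none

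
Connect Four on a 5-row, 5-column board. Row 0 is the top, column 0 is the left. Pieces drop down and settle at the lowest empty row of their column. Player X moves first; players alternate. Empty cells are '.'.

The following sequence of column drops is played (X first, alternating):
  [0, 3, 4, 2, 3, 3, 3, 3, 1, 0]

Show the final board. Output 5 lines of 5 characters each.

Answer: ...O.
...X.
...O.
O..X.
XXOOX

Derivation:
Move 1: X drops in col 0, lands at row 4
Move 2: O drops in col 3, lands at row 4
Move 3: X drops in col 4, lands at row 4
Move 4: O drops in col 2, lands at row 4
Move 5: X drops in col 3, lands at row 3
Move 6: O drops in col 3, lands at row 2
Move 7: X drops in col 3, lands at row 1
Move 8: O drops in col 3, lands at row 0
Move 9: X drops in col 1, lands at row 4
Move 10: O drops in col 0, lands at row 3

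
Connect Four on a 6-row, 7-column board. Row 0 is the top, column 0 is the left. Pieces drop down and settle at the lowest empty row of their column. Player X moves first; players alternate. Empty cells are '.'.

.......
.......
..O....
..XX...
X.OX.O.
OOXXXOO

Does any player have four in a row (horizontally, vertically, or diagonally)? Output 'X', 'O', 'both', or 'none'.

none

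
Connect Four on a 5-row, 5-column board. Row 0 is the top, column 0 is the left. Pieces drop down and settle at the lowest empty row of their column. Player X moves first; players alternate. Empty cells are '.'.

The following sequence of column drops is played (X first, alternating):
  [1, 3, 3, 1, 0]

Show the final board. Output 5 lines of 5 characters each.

Move 1: X drops in col 1, lands at row 4
Move 2: O drops in col 3, lands at row 4
Move 3: X drops in col 3, lands at row 3
Move 4: O drops in col 1, lands at row 3
Move 5: X drops in col 0, lands at row 4

Answer: .....
.....
.....
.O.X.
XX.O.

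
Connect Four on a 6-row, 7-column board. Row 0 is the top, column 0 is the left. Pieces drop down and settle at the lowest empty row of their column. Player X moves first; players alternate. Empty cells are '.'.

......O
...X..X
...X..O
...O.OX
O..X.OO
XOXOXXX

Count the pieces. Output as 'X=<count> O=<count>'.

X=10 O=9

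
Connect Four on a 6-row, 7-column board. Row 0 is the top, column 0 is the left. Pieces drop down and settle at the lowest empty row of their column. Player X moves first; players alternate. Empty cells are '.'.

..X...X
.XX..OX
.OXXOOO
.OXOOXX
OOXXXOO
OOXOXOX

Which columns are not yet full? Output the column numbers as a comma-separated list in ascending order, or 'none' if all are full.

Answer: 0,1,3,4,5

Derivation:
col 0: top cell = '.' → open
col 1: top cell = '.' → open
col 2: top cell = 'X' → FULL
col 3: top cell = '.' → open
col 4: top cell = '.' → open
col 5: top cell = '.' → open
col 6: top cell = 'X' → FULL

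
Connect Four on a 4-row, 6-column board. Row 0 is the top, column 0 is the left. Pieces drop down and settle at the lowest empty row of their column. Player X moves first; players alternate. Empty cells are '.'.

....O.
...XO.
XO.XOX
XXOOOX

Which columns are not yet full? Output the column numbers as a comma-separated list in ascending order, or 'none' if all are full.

Answer: 0,1,2,3,5

Derivation:
col 0: top cell = '.' → open
col 1: top cell = '.' → open
col 2: top cell = '.' → open
col 3: top cell = '.' → open
col 4: top cell = 'O' → FULL
col 5: top cell = '.' → open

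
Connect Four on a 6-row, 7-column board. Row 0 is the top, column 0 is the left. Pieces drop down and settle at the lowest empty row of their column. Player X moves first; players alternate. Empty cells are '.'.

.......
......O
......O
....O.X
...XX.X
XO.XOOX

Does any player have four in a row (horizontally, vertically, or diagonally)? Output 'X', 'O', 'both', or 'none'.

none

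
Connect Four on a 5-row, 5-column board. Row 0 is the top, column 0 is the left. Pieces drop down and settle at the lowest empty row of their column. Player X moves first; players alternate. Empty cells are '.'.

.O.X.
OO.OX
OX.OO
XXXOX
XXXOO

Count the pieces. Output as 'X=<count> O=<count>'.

X=10 O=10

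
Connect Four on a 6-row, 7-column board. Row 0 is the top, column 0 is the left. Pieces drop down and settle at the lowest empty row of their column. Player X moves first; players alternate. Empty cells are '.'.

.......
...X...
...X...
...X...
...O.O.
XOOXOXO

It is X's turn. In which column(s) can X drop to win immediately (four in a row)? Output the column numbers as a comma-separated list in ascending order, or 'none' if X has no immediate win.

Answer: 3

Derivation:
col 0: drop X → no win
col 1: drop X → no win
col 2: drop X → no win
col 3: drop X → WIN!
col 4: drop X → no win
col 5: drop X → no win
col 6: drop X → no win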